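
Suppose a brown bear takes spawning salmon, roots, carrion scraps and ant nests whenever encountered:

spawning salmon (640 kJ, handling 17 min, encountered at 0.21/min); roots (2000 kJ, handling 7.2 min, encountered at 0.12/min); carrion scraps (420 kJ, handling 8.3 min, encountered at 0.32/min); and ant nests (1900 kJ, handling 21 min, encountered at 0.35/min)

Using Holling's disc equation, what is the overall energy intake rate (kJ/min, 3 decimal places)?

R = (0.21×640 + 0.12×2000 + 0.32×420 + 0.35×1900) / (1 + 0.21×17 + 0.12×7.2 + 0.32×8.3 + 0.35×21) = 1174/15.44 = 76.02 kJ/min.

76.023 kJ/min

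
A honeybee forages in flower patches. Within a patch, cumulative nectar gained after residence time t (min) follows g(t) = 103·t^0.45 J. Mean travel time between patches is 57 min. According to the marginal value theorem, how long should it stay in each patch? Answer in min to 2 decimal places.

Maximise g(t)/(T+t): set derivative to zero → g'(t)(T+t) = g(t).
g'(t) = 0.45·103·t^-0.55. Setting 0.45·103·t^-0.55 = 103·t^0.45/(57+t) gives 0.45(57+t) = t, so 0.55·t = 0.45×57.
t* = 0.45×57/0.55 = 46.64 min.

46.64 min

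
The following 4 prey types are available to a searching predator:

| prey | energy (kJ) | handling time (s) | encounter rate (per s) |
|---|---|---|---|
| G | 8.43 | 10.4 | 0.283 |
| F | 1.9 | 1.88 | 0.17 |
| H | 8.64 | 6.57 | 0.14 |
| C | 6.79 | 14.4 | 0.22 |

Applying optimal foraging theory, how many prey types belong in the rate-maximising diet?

E/h in descending order: H 1.32, F 1.01, G 0.811, C 0.472 kJ/s. The optimal diet is the largest prefix of this list for which every included type satisfies E_i/h_i > R on the types above it.
Rate on top 1: 0.6301. F: 1.01 > 0.6301 → include.
Rate on top 2: 0.6844. G: 0.811 > 0.6844 → include.
Rate on top 3: 0.756. C: 0.472 < 0.756 → exclude; stop.
Optimal diet: H, F, G — 3 of 4 types.

3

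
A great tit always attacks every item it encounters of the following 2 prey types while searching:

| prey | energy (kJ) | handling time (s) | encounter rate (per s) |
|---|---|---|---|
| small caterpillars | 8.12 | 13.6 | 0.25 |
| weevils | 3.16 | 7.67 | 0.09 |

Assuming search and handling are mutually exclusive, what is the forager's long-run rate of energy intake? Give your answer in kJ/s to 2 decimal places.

Energy encountered per unit search time: 0.25×8.12 + 0.09×3.16 = 2.314 kJ/s.
Handling time per unit search time: 0.25×13.6 + 0.09×7.67 = 4.09.
Rate = 2.314/(1 + 4.09) = 0.4547 kJ/s.

0.45 kJ/s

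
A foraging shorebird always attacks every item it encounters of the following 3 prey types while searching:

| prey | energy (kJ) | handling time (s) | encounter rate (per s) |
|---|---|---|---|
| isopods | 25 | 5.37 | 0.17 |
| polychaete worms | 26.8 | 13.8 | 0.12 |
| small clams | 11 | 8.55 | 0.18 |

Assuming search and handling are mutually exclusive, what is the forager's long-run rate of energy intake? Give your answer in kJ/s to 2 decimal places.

1.85 kJ/s

R = Σλ_iE_i / (1 + Σλ_ih_i)
Numerator: 0.17×25 + 0.12×26.8 + 0.18×11 = 9.446
Denominator: 1 + 0.17×5.37 + 0.12×13.8 + 0.18×8.55 = 5.108
R = 9.446/5.108 = 1.849 kJ/s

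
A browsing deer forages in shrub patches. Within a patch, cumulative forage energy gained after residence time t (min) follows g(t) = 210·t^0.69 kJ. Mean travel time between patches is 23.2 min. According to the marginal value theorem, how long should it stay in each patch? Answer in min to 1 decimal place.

51.6 min

Maximise g(t)/(T+t): set derivative to zero → g'(t)(T+t) = g(t).
g'(t) = 0.69·210·t^-0.31. Setting 0.69·210·t^-0.31 = 210·t^0.69/(23.2+t) gives 0.69(23.2+t) = t, so 0.31·t = 0.69×23.2.
t* = 0.69×23.2/0.31 = 51.64 min.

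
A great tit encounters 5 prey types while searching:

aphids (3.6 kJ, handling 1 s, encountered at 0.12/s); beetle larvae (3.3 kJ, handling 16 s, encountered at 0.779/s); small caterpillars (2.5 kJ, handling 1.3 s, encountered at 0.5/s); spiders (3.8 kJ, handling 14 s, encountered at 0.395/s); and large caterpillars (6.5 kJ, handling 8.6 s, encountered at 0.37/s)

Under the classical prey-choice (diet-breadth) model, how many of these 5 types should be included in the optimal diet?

E/h in descending order: aphids 3.6, small caterpillars 1.92, large caterpillars 0.756, spiders 0.271, beetle larvae 0.206 kJ/s. The optimal diet is the largest prefix of this list for which every included type satisfies E_i/h_i > R on the types above it.
Rate on top 1: 0.3857. small caterpillars: 1.92 > 0.3857 → include.
Rate on top 2: 0.9503. large caterpillars: 0.756 < 0.9503 → exclude; stop.
Optimal diet: aphids, small caterpillars — 2 of 5 types.

2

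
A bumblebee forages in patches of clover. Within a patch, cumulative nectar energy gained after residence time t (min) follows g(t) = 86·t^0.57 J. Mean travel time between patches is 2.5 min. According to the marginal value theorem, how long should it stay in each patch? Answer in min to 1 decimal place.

Maximise g(t)/(T+t): set derivative to zero → g'(t)(T+t) = g(t).
g'(t) = 0.57·86·t^-0.43. Setting 0.57·86·t^-0.43 = 86·t^0.57/(2.5+t) gives 0.57(2.5+t) = t, so 0.43·t = 0.57×2.5.
t* = 0.57×2.5/0.43 = 3.314 min.

3.3 min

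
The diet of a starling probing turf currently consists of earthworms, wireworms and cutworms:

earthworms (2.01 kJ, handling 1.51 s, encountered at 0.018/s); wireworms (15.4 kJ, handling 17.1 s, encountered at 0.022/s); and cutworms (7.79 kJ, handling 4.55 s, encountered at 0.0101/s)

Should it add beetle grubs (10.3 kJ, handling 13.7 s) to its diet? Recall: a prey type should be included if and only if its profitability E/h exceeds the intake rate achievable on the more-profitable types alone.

Intake rate on the current diet: R = (0.018×2.01 + 0.022×15.4 + 0.0101×7.79) / (1 + 0.018×1.51 + 0.022×17.1 + 0.0101×4.55) = 0.4537/1.449 = 0.313 kJ/s.
beetle grubs: E/h = 10.3/13.7 = 0.7518 kJ/s.
Since 0.7518 > R, including beetle grubs increases the long-run rate.

Yes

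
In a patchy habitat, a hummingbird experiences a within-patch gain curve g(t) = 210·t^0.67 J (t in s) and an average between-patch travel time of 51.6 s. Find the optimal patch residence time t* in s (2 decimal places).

Maximise g(t)/(T+t): set derivative to zero → g'(t)(T+t) = g(t).
g'(t) = 0.67·210·t^-0.33. Setting 0.67·210·t^-0.33 = 210·t^0.67/(51.6+t) gives 0.67(51.6+t) = t, so 0.33·t = 0.67×51.6.
t* = 0.67×51.6/0.33 = 104.8 s.

104.76 s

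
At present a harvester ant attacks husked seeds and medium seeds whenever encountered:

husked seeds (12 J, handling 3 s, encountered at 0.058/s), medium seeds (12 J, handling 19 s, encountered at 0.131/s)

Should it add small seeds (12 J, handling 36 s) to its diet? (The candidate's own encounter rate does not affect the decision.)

Current rate: (0.058×12 + 0.131×12)/(1 + 0.058×3 + 0.131×19) = 0.6192 J/s.
Profitability of small seeds: 12/36 = 0.3333 J/s.
0.3333 < 0.6192, so adding small seeds would lower the average — exclude it.

No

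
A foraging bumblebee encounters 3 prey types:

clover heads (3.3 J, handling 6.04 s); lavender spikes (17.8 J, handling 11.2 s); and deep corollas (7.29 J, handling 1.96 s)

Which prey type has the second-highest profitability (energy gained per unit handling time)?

Profitability E/h (J/s): clover heads = 3.3/6.04 = 0.546, lavender spikes = 17.8/11.2 = 1.59, deep corollas = 7.29/1.96 = 3.72.
Ranked: deep corollas > lavender spikes > clover heads.

lavender spikes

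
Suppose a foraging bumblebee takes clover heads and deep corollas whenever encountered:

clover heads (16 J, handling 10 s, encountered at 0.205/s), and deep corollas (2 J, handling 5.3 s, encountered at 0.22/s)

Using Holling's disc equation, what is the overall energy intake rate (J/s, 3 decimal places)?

0.882 J/s

Energy encountered per unit search time: 0.205×16 + 0.22×2 = 3.72 J/s.
Handling time per unit search time: 0.205×10 + 0.22×5.3 = 3.216.
Rate = 3.72/(1 + 3.216) = 0.8824 J/s.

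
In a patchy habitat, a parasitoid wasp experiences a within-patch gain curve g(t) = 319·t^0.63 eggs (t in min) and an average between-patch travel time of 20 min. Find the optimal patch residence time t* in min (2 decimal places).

34.05 min

Optimal t* satisfies g'(t*) = g(t*)/(T + t*).
g'(t) = 0.63·319·t^-0.37. Setting 0.63·319·t^-0.37 = 319·t^0.63/(20+t) gives 0.63(20+t) = t, so 0.37·t = 0.63×20.
t* = 0.63×20/0.37 = 34.05 min.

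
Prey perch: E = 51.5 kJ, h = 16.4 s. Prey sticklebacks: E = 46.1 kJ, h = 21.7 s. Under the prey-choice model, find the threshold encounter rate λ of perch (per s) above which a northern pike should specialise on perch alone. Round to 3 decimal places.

Drop sticklebacks once their profitability E₂/h₂ falls below the rate achievable on perch alone: E₂/h₂ = λE₁/(1 + λh₁).
Solve for λ: λE₁h₂ = E₂(1 + λh₁) → λ(E₁h₂ − E₂h₁) = E₂ → λ = E₂/(E₁h₂ − E₂h₁).
λ = 46.1/(51.5×21.7 − 46.1×16.4) = 46.1/361.5 = 0.1275 per s.

0.128 per s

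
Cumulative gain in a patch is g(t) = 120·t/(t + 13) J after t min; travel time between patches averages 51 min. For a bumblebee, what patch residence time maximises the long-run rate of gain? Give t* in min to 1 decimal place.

By the marginal value theorem, leave when the instantaneous gain rate g'(t) equals the habitat-wide average g(t)/(T + t).
g'(t) = 120·13/(t + 13)². Setting 120·13/(t+13)² = 120t/[(t+13)(51+t)] gives 13(51+t) = t(t+13), so t² = 13×51 = 663.
t* = √663 = 25.75 min.

25.7 min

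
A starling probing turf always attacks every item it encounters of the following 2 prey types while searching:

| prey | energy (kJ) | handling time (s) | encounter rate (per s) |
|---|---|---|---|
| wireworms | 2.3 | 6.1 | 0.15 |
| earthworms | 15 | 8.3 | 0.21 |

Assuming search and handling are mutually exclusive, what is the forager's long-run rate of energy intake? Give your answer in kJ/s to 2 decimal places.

Energy encountered per unit search time: 0.15×2.3 + 0.21×15 = 3.495 kJ/s.
Handling time per unit search time: 0.15×6.1 + 0.21×8.3 = 2.658.
Rate = 3.495/(1 + 2.658) = 0.9554 kJ/s.

0.96 kJ/s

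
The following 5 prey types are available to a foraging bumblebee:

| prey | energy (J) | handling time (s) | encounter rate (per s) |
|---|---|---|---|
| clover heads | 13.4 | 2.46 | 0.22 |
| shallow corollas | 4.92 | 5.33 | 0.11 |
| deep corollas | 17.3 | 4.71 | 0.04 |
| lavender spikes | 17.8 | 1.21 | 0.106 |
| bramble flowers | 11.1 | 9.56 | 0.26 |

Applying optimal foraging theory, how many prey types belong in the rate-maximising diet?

Rank by E/h (J/s): lavender spikes 14.7, clover heads 5.45, deep corollas 3.67, bramble flowers 1.16, shallow corollas 0.923. Include each in turn until the next type's E/h falls below the running intake rate.
Rate on top 1: 1.672. clover heads: 5.45 > 1.672 → include.
Rate on top 2: 2.896. deep corollas: 3.67 > 2.896 → include.
Rate on top 3: 2.975. bramble flowers: 1.16 < 2.975 → exclude; stop.
Optimal diet: lavender spikes, clover heads, deep corollas — 3 of 5 types.

3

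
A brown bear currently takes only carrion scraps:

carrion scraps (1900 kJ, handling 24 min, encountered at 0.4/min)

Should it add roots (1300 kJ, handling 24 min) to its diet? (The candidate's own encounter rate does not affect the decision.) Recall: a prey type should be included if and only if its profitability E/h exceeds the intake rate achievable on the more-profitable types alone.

Current rate: (0.4×1900)/(1 + 0.4×24) = 71.7 kJ/min.
roots: E/h = 1300/24 = 54.17 kJ/min.
Since 54.17 < R, time spent handling roots is better spent searching.

No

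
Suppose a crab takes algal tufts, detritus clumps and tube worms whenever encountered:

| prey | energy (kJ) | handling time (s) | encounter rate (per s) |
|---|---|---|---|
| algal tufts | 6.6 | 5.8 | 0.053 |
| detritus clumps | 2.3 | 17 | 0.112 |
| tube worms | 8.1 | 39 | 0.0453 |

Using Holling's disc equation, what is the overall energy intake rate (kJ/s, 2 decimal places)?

R = (0.053×6.6 + 0.112×2.3 + 0.0453×8.1) / (1 + 0.053×5.8 + 0.112×17 + 0.0453×39) = 0.9743/4.978 = 0.1957 kJ/s.

0.20 kJ/s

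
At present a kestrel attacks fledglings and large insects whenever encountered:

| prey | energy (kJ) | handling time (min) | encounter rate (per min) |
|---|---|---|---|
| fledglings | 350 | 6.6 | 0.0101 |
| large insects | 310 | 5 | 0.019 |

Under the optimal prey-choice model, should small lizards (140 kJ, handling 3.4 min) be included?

Current rate: (0.0101×350 + 0.019×310)/(1 + 0.0101×6.6 + 0.019×5) = 8.113 kJ/min.
small lizards: E/h = 140/3.4 = 41.18 kJ/min.
41.18 > 8.113, so adding small lizards raises the average — include it.

Yes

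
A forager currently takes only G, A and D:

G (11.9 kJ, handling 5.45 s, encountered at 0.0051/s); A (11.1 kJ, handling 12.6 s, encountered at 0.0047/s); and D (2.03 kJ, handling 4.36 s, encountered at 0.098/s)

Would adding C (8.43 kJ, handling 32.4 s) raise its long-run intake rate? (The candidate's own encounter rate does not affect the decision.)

On G, A and D alone, R = ΣλE/(1+Σλh) = 0.3118/1.514 = 0.2059 kJ/s.
Profitability of C: 8.43/32.4 = 0.2602 kJ/s.
Since 0.2602 > R, including C increases the long-run rate.

Yes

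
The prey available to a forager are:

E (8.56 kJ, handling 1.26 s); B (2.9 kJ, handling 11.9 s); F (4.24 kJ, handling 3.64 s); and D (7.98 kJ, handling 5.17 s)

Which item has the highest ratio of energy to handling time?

E

Profitability E/h (kJ/s): E = 8.56/1.26 = 6.79, B = 2.9/11.9 = 0.244, F = 4.24/3.64 = 1.16, D = 7.98/5.17 = 1.54.
Ranked: E > D > F > B.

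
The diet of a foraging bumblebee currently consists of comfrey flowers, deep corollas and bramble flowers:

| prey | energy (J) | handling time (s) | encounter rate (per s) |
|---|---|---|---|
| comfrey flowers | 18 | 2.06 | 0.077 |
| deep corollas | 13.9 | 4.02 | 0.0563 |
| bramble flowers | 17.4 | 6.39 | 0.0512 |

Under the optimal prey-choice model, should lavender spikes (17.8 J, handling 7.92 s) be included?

Yes

Current rate: (0.077×18 + 0.0563×13.9 + 0.0512×17.4)/(1 + 0.077×2.06 + 0.0563×4.02 + 0.0512×6.39) = 1.787 J/s.
lavender spikes: E/h = 17.8/7.92 = 2.247 J/s.
2.247 > 1.787, so adding lavender spikes raises the average — include it.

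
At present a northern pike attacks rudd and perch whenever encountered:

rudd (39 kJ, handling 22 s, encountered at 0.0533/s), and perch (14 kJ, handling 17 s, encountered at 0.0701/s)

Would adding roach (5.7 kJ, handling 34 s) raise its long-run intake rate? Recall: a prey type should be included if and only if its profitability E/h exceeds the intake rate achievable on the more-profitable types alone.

Current rate: (0.0533×39 + 0.0701×14)/(1 + 0.0533×22 + 0.0701×17) = 0.9096 kJ/s.
roach: E/h = 5.7/34 = 0.1676 kJ/s.
Since 0.1676 < R, time spent handling roach is better spent searching.

No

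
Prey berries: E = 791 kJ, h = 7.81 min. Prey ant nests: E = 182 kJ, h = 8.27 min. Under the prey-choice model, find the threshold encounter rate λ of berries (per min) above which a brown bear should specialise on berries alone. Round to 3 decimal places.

Drop ant nests once their profitability E₂/h₂ falls below the rate achievable on berries alone: E₂/h₂ = λE₁/(1 + λh₁).
Solve for λ: λE₁h₂ = E₂(1 + λh₁) → λ(E₁h₂ − E₂h₁) = E₂ → λ = E₂/(E₁h₂ − E₂h₁).
λ = 182/(791×8.27 − 182×7.81) = 182/5120 = 0.03555 per min.

0.036 per min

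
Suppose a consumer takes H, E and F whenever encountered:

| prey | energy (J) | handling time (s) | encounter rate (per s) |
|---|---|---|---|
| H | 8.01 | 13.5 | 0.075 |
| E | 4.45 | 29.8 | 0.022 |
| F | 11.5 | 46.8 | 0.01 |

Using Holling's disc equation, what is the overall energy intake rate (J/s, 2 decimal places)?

0.26 J/s

Energy encountered per unit search time: 0.075×8.01 + 0.022×4.45 + 0.01×11.5 = 0.8136 J/s.
Handling time per unit search time: 0.075×13.5 + 0.022×29.8 + 0.01×46.8 = 2.136.
Rate = 0.8136/(1 + 2.136) = 0.2594 J/s.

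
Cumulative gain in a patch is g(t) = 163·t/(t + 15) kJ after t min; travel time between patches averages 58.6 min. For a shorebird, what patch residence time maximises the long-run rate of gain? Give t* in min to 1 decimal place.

29.6 min

Optimal t* satisfies g'(t*) = g(t*)/(T + t*).
g'(t) = 163·15/(t + 15)². Setting 163·15/(t+15)² = 163t/[(t+15)(58.6+t)] gives 15(58.6+t) = t(t+15), so t² = 15×58.6 = 879.
t* = √879 = 29.65 min.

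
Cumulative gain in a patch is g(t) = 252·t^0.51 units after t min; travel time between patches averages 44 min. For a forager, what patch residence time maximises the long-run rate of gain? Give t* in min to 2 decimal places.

Maximise g(t)/(T+t): set derivative to zero → g'(t)(T+t) = g(t).
g'(t) = 0.51·252·t^-0.49. Setting 0.51·252·t^-0.49 = 252·t^0.51/(44+t) gives 0.51(44+t) = t, so 0.49·t = 0.51×44.
t* = 0.51×44/0.49 = 45.8 min.

45.80 min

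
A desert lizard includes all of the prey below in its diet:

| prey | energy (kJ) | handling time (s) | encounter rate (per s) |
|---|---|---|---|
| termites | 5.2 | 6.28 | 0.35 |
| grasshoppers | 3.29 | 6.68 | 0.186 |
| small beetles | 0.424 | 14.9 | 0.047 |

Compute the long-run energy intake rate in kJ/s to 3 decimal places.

Energy encountered per unit search time: 0.35×5.2 + 0.186×3.29 + 0.047×0.424 = 2.452 kJ/s.
Handling time per unit search time: 0.35×6.28 + 0.186×6.68 + 0.047×14.9 = 4.141.
Rate = 2.452/(1 + 4.141) = 0.4769 kJ/s.

0.477 kJ/s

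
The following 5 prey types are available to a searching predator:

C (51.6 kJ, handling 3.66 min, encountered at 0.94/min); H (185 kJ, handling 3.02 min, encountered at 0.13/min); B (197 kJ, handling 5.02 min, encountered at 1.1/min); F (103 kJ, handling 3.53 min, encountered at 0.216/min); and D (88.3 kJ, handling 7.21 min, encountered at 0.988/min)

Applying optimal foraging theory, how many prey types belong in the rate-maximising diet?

2

Profitabilities (E/h, kJ/min): H 61.3, B 39.2, F 29.2, C 14.1, D 12.2. Add prey in this order while the next type's profitability exceeds the intake rate on those already taken.
Rate on top 1: 17.27. B: 39.2 > 17.27 → include.
Rate on top 2: 34.82. F: 29.2 < 34.82 → exclude; stop.
Optimal diet: H, B — 2 of 5 types.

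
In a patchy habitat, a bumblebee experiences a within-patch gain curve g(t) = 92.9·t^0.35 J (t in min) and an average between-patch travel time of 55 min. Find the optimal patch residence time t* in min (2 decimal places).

Maximise g(t)/(T+t): set derivative to zero → g'(t)(T+t) = g(t).
g'(t) = 0.35·92.9·t^-0.65. Setting 0.35·92.9·t^-0.65 = 92.9·t^0.35/(55+t) gives 0.35(55+t) = t, so 0.65·t = 0.35×55.
t* = 0.35×55/0.65 = 29.62 min.

29.62 min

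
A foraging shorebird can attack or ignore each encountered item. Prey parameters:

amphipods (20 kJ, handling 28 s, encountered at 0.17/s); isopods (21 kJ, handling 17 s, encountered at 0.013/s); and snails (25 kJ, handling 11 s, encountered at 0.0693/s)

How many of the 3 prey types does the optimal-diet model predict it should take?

2

Profitabilities (E/h, kJ/s): snails 2.27, isopods 1.24, amphipods 0.714. Add prey in this order while the next type's profitability exceeds the intake rate on those already taken.
Rate on top 1: 0.9831. isopods: 1.24 > 0.9831 → include.
Rate on top 2: 1.011. amphipods: 0.714 < 1.011 → exclude; stop.
Optimal diet: snails, isopods — 2 of 3 types.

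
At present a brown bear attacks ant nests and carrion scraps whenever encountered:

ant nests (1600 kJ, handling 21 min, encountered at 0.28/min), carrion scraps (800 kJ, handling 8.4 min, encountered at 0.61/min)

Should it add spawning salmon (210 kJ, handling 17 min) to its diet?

No

Intake rate on the current diet: R = (0.28×1600 + 0.61×800) / (1 + 0.28×21 + 0.61×8.4) = 936/12 = 77.97 kJ/min.
Profitability of spawning salmon: 210/17 = 12.35 kJ/min.
12.35 < 77.97, so adding spawning salmon would lower the average — exclude it.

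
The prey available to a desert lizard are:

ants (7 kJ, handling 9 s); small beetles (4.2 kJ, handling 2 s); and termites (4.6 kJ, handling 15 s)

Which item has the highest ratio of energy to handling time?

Profitability E/h (kJ/s): ants = 7/9 = 0.778, small beetles = 4.2/2 = 2.1, termites = 4.6/15 = 0.307.
Ranked: small beetles > ants > termites.

small beetles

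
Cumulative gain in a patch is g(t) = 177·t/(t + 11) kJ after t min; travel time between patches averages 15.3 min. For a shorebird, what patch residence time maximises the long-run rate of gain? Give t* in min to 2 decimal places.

Maximise g(t)/(T+t): set derivative to zero → g'(t)(T+t) = g(t).
g'(t) = 177·11/(t + 11)². Setting 177·11/(t+11)² = 177t/[(t+11)(15.3+t)] gives 11(15.3+t) = t(t+11), so t² = 11×15.3 = 168.3.
t* = √168.3 = 12.97 min.

12.97 min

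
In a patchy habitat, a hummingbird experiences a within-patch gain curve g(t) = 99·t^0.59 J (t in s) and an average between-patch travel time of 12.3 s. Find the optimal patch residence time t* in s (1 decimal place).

17.7 s

Maximise g(t)/(T+t): set derivative to zero → g'(t)(T+t) = g(t).
g'(t) = 0.59·99·t^-0.41. Setting 0.59·99·t^-0.41 = 99·t^0.59/(12.3+t) gives 0.59(12.3+t) = t, so 0.41·t = 0.59×12.3.
t* = 0.59×12.3/0.41 = 17.7 s.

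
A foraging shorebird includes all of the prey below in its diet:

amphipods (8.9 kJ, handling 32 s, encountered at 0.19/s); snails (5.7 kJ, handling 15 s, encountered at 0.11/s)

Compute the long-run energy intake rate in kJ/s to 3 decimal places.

R = (0.19×8.9 + 0.11×5.7) / (1 + 0.19×32 + 0.11×15) = 2.318/8.73 = 0.2655 kJ/s.

0.266 kJ/s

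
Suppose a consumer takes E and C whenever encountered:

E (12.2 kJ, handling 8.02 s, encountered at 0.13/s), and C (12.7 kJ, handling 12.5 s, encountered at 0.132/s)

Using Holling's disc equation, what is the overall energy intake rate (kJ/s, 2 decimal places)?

0.88 kJ/s

R = (0.13×12.2 + 0.132×12.7) / (1 + 0.13×8.02 + 0.132×12.5) = 3.262/3.693 = 0.8835 kJ/s.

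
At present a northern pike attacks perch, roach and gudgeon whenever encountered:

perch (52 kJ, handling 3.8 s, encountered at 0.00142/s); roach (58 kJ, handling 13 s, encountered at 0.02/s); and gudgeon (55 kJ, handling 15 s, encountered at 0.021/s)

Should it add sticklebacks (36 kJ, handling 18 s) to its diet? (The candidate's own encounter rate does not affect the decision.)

Yes

On perch, roach and gudgeon alone, R = ΣλE/(1+Σλh) = 2.389/1.58 = 1.512 kJ/s.
sticklebacks: E/h = 36/18 = 2 kJ/s.
Since 2 > R, including sticklebacks increases the long-run rate.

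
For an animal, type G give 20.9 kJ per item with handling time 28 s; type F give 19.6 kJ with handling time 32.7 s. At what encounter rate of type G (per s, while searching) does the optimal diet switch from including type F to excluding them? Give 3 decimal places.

0.146 per s

Drop type F once their profitability E₂/h₂ falls below the rate achievable on type G alone: E₂/h₂ = λE₁/(1 + λh₁).
Solve for λ: λE₁h₂ = E₂(1 + λh₁) → λ(E₁h₂ − E₂h₁) = E₂ → λ = E₂/(E₁h₂ − E₂h₁).
λ = 19.6/(20.9×32.7 − 19.6×28) = 19.6/134.6 = 0.1456 per s.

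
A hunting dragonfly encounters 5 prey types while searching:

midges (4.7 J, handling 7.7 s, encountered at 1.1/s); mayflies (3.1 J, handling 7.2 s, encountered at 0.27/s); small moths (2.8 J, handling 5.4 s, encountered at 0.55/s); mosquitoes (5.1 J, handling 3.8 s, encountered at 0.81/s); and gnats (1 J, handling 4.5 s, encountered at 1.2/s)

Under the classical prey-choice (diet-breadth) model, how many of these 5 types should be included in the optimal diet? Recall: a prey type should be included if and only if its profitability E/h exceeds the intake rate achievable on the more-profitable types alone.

1

Rank by E/h (J/s): mosquitoes 1.34, midges 0.61, small moths 0.519, mayflies 0.431, gnats 0.222. Include each in turn until the next type's E/h falls below the running intake rate.
Rate on top 1: 1.013. midges: 0.61 < 1.013 → exclude; stop.
Optimal diet: mosquitoes — 1 of 5 types.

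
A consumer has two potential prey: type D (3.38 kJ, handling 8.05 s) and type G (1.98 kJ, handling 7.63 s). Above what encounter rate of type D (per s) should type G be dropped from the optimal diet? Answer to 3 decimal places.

At the threshold, the rate on type D alone equals the profitability of type G: λ·3.38/(1 + λ·8.05) = 1.98/7.63 = 0.2595.
Rearranging, λ(3.38 − 0.2595×8.05) = 0.2595, so λ = 0.2595/1.291 = 0.201 per s.

0.201 per s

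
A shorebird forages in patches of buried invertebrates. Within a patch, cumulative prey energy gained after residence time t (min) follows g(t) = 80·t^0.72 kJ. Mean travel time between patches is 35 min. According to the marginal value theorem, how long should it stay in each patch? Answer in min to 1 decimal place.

Maximise g(t)/(T+t): set derivative to zero → g'(t)(T+t) = g(t).
g'(t) = 0.72·80·t^-0.28. Setting 0.72·80·t^-0.28 = 80·t^0.72/(35+t) gives 0.72(35+t) = t, so 0.28·t = 0.72×35.
t* = 0.72×35/0.28 = 90 min.

90.0 min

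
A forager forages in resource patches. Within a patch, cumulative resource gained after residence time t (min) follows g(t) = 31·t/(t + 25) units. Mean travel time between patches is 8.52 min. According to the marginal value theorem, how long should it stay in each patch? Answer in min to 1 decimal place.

14.6 min

Maximise g(t)/(T+t): set derivative to zero → g'(t)(T+t) = g(t).
g'(t) = 31·25/(t + 25)². Setting 31·25/(t+25)² = 31t/[(t+25)(8.52+t)] gives 25(8.52+t) = t(t+25), so t² = 25×8.52 = 213.
t* = √213 = 14.59 min.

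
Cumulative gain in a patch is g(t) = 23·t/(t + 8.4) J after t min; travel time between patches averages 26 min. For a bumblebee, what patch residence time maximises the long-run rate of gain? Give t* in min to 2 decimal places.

By the marginal value theorem, leave when the instantaneous gain rate g'(t) equals the habitat-wide average g(t)/(T + t).
g'(t) = 23·8.4/(t + 8.4)². Setting 23·8.4/(t+8.4)² = 23t/[(t+8.4)(26+t)] gives 8.4(26+t) = t(t+8.4), so t² = 8.4×26 = 218.4.
t* = √218.4 = 14.78 min.

14.78 min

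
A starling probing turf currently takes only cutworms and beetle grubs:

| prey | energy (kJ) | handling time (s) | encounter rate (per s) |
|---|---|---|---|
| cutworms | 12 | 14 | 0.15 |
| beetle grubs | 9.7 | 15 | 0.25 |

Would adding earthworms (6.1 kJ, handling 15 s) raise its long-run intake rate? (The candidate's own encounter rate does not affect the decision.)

No

Intake rate on the current diet: R = (0.15×12 + 0.25×9.7) / (1 + 0.15×14 + 0.25×15) = 4.225/6.85 = 0.6168 kJ/s.
Profitability of earthworms: 6.1/15 = 0.4067 kJ/s.
0.4067 < 0.6168, so adding earthworms would lower the average — exclude it.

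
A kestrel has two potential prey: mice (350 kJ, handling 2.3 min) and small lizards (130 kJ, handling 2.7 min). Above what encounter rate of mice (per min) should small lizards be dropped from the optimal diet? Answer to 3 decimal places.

At the threshold, the rate on mice alone equals the profitability of small lizards: λ·350/(1 + λ·2.3) = 130/2.7 = 48.15.
Rearranging, λ(350 − 48.15×2.3) = 48.15, so λ = 48.15/239.3 = 0.2012 per min.

0.201 per min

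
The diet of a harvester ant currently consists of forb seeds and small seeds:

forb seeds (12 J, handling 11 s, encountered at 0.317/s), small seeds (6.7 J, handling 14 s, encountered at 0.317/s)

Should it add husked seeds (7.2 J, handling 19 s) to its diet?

No

Current rate: (0.317×12 + 0.317×6.7)/(1 + 0.317×11 + 0.317×14) = 0.6642 J/s.
husked seeds: E/h = 7.2/19 = 0.3789 J/s.
0.3789 < 0.6642, so adding husked seeds would lower the average — exclude it.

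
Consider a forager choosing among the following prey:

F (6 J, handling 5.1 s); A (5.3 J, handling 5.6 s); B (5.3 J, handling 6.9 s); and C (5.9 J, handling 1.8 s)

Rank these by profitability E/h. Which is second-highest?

F

Profitability E/h (J/s): F = 6/5.1 = 1.18, A = 5.3/5.6 = 0.946, B = 5.3/6.9 = 0.768, C = 5.9/1.8 = 3.28.
Ranked: C > F > A > B.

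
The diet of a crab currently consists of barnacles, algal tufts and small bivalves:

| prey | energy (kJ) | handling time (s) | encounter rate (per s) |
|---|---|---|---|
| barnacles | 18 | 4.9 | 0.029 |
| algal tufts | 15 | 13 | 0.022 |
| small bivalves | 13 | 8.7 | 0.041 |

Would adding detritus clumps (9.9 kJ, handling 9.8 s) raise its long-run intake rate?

Yes

Current rate: (0.029×18 + 0.022×15 + 0.041×13)/(1 + 0.029×4.9 + 0.022×13 + 0.041×8.7) = 0.776 kJ/s.
detritus clumps: E/h = 9.9/9.8 = 1.01 kJ/s.
Since 1.01 > R, including detritus clumps increases the long-run rate.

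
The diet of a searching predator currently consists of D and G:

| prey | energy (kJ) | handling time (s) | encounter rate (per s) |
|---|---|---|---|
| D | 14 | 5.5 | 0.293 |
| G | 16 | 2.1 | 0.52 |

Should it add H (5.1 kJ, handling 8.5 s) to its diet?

No

Current rate: (0.293×14 + 0.52×16)/(1 + 0.293×5.5 + 0.52×2.1) = 3.354 kJ/s.
H: E/h = 5.1/8.5 = 0.6 kJ/s.
0.6 < 3.354, so adding H would lower the average — exclude it.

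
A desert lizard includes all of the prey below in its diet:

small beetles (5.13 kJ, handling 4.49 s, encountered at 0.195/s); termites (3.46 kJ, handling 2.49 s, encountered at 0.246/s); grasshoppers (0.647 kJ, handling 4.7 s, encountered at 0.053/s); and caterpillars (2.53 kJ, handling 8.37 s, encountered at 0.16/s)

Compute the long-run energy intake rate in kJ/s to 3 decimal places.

Energy encountered per unit search time: 0.195×5.13 + 0.246×3.46 + 0.053×0.647 + 0.16×2.53 = 2.291 kJ/s.
Handling time per unit search time: 0.195×4.49 + 0.246×2.49 + 0.053×4.7 + 0.16×8.37 = 3.076.
Rate = 2.291/(1 + 3.076) = 0.5619 kJ/s.

0.562 kJ/s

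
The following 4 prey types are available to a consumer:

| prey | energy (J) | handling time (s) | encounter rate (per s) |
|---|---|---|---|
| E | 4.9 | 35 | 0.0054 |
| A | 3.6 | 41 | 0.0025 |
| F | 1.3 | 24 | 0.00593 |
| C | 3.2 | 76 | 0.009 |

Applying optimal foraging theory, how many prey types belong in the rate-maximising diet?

Rank by E/h (J/s): E 0.14, A 0.0878, F 0.0542, C 0.0421. Include each in turn until the next type's E/h falls below the running intake rate.
Rate on top 1: 0.02225. A: 0.0878 > 0.02225 → include.
Rate on top 2: 0.02746. F: 0.0542 > 0.02746 → include.
Rate on top 3: 0.03011. C: 0.0421 > 0.03011 → include.
Optimal diet: E, A, F, C — 4 of 4 types.

4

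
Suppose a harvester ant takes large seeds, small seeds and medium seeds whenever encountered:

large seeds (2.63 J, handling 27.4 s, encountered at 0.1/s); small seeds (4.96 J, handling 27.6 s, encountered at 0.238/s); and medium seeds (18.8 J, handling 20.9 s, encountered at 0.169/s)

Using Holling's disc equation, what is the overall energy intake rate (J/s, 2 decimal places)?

0.33 J/s

Energy encountered per unit search time: 0.1×2.63 + 0.238×4.96 + 0.169×18.8 = 4.621 J/s.
Handling time per unit search time: 0.1×27.4 + 0.238×27.6 + 0.169×20.9 = 12.84.
Rate = 4.621/(1 + 12.84) = 0.3338 J/s.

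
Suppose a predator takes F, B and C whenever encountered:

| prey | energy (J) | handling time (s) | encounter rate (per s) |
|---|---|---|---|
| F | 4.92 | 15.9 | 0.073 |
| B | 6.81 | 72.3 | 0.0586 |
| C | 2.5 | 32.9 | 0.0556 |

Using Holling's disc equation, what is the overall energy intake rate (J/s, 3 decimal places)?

Energy encountered per unit search time: 0.073×4.92 + 0.0586×6.81 + 0.0556×2.5 = 0.8972 J/s.
Handling time per unit search time: 0.073×15.9 + 0.0586×72.3 + 0.0556×32.9 = 7.227.
Rate = 0.8972/(1 + 7.227) = 0.1091 J/s.

0.109 J/s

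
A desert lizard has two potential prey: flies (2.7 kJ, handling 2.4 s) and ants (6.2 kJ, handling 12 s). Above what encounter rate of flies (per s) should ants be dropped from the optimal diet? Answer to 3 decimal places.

0.354 per s

The zero-one rule: include ants iff E₂/h₂ > λE₁/(1+λh₁). Equality gives the switch point.
λE₁h₂ = E₂ + λE₂h₁ ⇒ λ = E₂/(E₁h₂ − E₂h₁) = 6.2/(32.4 − 14.88) = 0.3539 per s.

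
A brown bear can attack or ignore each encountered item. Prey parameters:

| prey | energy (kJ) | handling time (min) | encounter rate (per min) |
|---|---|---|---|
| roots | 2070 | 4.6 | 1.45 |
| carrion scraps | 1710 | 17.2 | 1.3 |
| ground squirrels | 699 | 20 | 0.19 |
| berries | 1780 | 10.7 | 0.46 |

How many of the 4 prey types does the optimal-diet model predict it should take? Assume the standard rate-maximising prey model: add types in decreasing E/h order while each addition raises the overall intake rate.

Rank by E/h (kJ/min): roots 450, berries 166, carrion scraps 99.4, ground squirrels 35. Include each in turn until the next type's E/h falls below the running intake rate.
Rate on top 1: 391.3. berries: 166 < 391.3 → exclude; stop.
Optimal diet: roots — 1 of 4 types.

1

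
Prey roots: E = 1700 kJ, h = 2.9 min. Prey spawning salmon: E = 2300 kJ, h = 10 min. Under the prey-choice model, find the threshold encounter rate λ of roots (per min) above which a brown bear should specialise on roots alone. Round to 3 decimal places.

The zero-one rule: include spawning salmon iff E₂/h₂ > λE₁/(1+λh₁). Equality gives the switch point.
λE₁h₂ = E₂ + λE₂h₁ ⇒ λ = E₂/(E₁h₂ − E₂h₁) = 2300/(1.7e+04 − 6670) = 0.2227 per min.

0.223 per min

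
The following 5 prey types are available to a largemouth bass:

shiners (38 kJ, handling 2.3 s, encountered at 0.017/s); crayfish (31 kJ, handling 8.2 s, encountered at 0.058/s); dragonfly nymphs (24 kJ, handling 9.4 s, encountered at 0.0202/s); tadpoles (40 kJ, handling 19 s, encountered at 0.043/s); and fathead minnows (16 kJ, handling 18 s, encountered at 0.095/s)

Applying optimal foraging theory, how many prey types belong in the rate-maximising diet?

4

Profitabilities (E/h, kJ/s): shiners 16.5, crayfish 3.78, dragonfly nymphs 2.55, tadpoles 2.11, fathead minnows 0.889. Add prey in this order while the next type's profitability exceeds the intake rate on those already taken.
Rate on top 1: 0.6217. crayfish: 3.78 > 0.6217 → include.
Rate on top 2: 1.614. dragonfly nymphs: 2.55 > 1.614 → include.
Rate on top 3: 1.718. tadpoles: 2.11 > 1.718 → include.
Rate on top 4: 1.844. fathead minnows: 0.889 < 1.844 → exclude; stop.
Optimal diet: shiners, crayfish, dragonfly nymphs, tadpoles — 4 of 5 types.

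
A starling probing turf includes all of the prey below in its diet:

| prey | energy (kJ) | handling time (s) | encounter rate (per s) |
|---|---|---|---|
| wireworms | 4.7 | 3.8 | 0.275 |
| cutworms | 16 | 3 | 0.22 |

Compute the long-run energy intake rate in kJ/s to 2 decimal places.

1.78 kJ/s

R = (0.275×4.7 + 0.22×16) / (1 + 0.275×3.8 + 0.22×3) = 4.812/2.705 = 1.779 kJ/s.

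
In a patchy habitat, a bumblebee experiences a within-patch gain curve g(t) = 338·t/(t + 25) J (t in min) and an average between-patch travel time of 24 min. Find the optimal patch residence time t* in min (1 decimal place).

Maximise g(t)/(T+t): set derivative to zero → g'(t)(T+t) = g(t).
g'(t) = 338·25/(t + 25)². Setting 338·25/(t+25)² = 338t/[(t+25)(24+t)] gives 25(24+t) = t(t+25), so t² = 25×24 = 600.
t* = √600 = 24.49 min.

24.5 min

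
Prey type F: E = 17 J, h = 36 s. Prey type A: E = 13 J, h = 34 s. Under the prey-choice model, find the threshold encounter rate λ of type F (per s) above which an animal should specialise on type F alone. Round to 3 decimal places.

0.118 per s

Drop type A once their profitability E₂/h₂ falls below the rate achievable on type F alone: E₂/h₂ = λE₁/(1 + λh₁).
Solve for λ: λE₁h₂ = E₂(1 + λh₁) → λ(E₁h₂ − E₂h₁) = E₂ → λ = E₂/(E₁h₂ − E₂h₁).
λ = 13/(17×34 − 13×36) = 13/110 = 0.1182 per s.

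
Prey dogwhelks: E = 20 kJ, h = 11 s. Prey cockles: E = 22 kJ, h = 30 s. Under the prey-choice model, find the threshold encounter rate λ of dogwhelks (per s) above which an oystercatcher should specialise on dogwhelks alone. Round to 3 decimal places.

At the threshold, the rate on dogwhelks alone equals the profitability of cockles: λ·20/(1 + λ·11) = 22/30 = 0.7333.
Rearranging, λ(20 − 0.7333×11) = 0.7333, so λ = 0.7333/11.93 = 0.06145 per s.

0.061 per s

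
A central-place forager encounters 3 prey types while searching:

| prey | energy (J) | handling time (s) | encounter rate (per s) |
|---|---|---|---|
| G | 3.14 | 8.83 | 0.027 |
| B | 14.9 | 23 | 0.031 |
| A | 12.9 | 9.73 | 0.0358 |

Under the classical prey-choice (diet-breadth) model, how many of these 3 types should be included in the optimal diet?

Rank by E/h (J/s): A 1.33, B 0.648, G 0.356. Include each in turn until the next type's E/h falls below the running intake rate.
Rate on top 1: 0.3425. B: 0.648 > 0.3425 → include.
Rate on top 2: 0.4481. G: 0.356 < 0.4481 → exclude; stop.
Optimal diet: A, B — 2 of 3 types.

2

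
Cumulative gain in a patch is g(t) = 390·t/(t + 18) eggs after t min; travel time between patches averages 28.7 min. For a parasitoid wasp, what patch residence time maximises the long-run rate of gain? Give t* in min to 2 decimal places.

22.73 min

By the marginal value theorem, leave when the instantaneous gain rate g'(t) equals the habitat-wide average g(t)/(T + t).
g'(t) = 390·18/(t + 18)². Setting 390·18/(t+18)² = 390t/[(t+18)(28.7+t)] gives 18(28.7+t) = t(t+18), so t² = 18×28.7 = 516.6.
t* = √516.6 = 22.73 min.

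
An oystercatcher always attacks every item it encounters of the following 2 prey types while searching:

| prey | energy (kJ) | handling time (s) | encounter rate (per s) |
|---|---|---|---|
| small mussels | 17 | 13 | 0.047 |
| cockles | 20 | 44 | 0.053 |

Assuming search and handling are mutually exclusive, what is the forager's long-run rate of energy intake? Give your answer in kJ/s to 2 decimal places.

0.47 kJ/s

R = Σλ_iE_i / (1 + Σλ_ih_i)
Numerator: 0.047×17 + 0.053×20 = 1.859
Denominator: 1 + 0.047×13 + 0.053×44 = 3.943
R = 1.859/3.943 = 0.4715 kJ/s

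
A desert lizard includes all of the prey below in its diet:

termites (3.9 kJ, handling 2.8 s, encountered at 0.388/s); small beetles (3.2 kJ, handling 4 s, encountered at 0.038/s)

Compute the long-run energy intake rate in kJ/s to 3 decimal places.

0.730 kJ/s

R = (0.388×3.9 + 0.038×3.2) / (1 + 0.388×2.8 + 0.038×4) = 1.635/2.238 = 0.7303 kJ/s.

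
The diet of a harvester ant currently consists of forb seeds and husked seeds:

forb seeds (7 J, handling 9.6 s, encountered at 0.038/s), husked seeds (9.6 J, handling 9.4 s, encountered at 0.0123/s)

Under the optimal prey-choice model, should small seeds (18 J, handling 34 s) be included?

Yes

Intake rate on the current diet: R = (0.038×7 + 0.0123×9.6) / (1 + 0.038×9.6 + 0.0123×9.4) = 0.3841/1.48 = 0.2594 J/s.
small seeds: E/h = 18/34 = 0.5294 J/s.
0.5294 > 0.2594, so adding small seeds raises the average — include it.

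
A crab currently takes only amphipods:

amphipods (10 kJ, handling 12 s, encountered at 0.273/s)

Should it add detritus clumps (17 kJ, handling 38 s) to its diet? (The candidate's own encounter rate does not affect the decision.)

No

Current rate: (0.273×10)/(1 + 0.273×12) = 0.6384 kJ/s.
detritus clumps: E/h = 17/38 = 0.4474 kJ/s.
Since 0.4474 < R, time spent handling detritus clumps is better spent searching.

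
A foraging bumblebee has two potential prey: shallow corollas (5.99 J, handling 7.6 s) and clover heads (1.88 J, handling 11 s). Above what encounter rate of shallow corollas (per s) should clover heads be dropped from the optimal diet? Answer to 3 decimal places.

At the threshold, the rate on shallow corollas alone equals the profitability of clover heads: λ·5.99/(1 + λ·7.6) = 1.88/11 = 0.1709.
Rearranging, λ(5.99 − 0.1709×7.6) = 0.1709, so λ = 0.1709/4.691 = 0.03643 per s.

0.036 per s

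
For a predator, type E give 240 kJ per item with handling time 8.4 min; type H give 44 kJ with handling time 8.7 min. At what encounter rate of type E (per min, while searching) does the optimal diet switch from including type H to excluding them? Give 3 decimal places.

The zero-one rule: include type H iff E₂/h₂ > λE₁/(1+λh₁). Equality gives the switch point.
λE₁h₂ = E₂ + λE₂h₁ ⇒ λ = E₂/(E₁h₂ − E₂h₁) = 44/(2088 − 369.6) = 0.02561 per min.

0.026 per min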